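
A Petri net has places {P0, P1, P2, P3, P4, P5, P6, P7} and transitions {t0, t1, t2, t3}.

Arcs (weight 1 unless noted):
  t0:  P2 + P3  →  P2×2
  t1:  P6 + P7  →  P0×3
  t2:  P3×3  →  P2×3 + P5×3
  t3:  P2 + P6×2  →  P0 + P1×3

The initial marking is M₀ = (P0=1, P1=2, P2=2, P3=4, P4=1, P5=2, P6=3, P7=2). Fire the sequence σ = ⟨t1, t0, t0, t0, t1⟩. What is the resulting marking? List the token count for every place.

step 1: fire t1:  (P0=1, P1=2, P2=2, P3=4, P4=1, P5=2, P6=3, P7=2) → (P0=4, P1=2, P2=2, P3=4, P4=1, P5=2, P6=2, P7=1)
step 2: fire t0:  (P0=4, P1=2, P2=2, P3=4, P4=1, P5=2, P6=2, P7=1) → (P0=4, P1=2, P2=3, P3=3, P4=1, P5=2, P6=2, P7=1)
step 3: fire t0:  (P0=4, P1=2, P2=3, P3=3, P4=1, P5=2, P6=2, P7=1) → (P0=4, P1=2, P2=4, P3=2, P4=1, P5=2, P6=2, P7=1)
step 4: fire t0:  (P0=4, P1=2, P2=4, P3=2, P4=1, P5=2, P6=2, P7=1) → (P0=4, P1=2, P2=5, P3=1, P4=1, P5=2, P6=2, P7=1)
step 5: fire t1:  (P0=4, P1=2, P2=5, P3=1, P4=1, P5=2, P6=2, P7=1) → (P0=7, P1=2, P2=5, P3=1, P4=1, P5=2, P6=1, P7=0)

(P0=7, P1=2, P2=5, P3=1, P4=1, P5=2, P6=1, P7=0)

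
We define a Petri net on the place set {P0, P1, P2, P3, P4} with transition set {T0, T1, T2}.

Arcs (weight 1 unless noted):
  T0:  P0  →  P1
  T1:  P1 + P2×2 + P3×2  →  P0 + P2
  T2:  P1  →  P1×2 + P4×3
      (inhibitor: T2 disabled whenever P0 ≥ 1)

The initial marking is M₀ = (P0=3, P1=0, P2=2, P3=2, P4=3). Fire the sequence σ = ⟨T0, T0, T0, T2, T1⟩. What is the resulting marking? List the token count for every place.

(P0=1, P1=3, P2=1, P3=0, P4=6)

step 1: fire T0:  (P0=3, P1=0, P2=2, P3=2, P4=3) → (P0=2, P1=1, P2=2, P3=2, P4=3)
step 2: fire T0:  (P0=2, P1=1, P2=2, P3=2, P4=3) → (P0=1, P1=2, P2=2, P3=2, P4=3)
step 3: fire T0:  (P0=1, P1=2, P2=2, P3=2, P4=3) → (P0=0, P1=3, P2=2, P3=2, P4=3)
step 4: fire T2:  (P0=0, P1=3, P2=2, P3=2, P4=3) → (P0=0, P1=4, P2=2, P3=2, P4=6)
step 5: fire T1:  (P0=0, P1=4, P2=2, P3=2, P4=6) → (P0=1, P1=3, P2=1, P3=0, P4=6)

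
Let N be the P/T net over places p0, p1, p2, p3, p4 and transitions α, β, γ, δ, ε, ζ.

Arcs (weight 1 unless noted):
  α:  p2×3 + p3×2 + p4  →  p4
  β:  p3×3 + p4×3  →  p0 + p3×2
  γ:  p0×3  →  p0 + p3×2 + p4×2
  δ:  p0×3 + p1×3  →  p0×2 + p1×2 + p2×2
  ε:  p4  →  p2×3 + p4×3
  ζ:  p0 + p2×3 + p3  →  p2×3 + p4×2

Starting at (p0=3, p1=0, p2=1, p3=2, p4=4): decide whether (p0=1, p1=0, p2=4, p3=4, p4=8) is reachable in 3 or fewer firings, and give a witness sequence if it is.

step 1: fire γ:  (p0=3, p1=0, p2=1, p3=2, p4=4) → (p0=1, p1=0, p2=1, p3=4, p4=6)
step 2: fire ε:  (p0=1, p1=0, p2=1, p3=4, p4=6) → (p0=1, p1=0, p2=4, p3=4, p4=8)

YES — reachable via ⟨γ, ε⟩ (2 firings)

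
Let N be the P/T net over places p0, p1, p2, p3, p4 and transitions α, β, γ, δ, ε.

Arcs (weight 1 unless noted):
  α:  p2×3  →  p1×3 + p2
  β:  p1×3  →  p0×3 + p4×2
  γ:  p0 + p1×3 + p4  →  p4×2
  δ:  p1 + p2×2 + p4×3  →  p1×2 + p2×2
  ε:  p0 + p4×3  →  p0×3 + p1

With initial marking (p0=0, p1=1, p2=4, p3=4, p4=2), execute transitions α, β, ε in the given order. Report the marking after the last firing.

step 1: fire α:  (p0=0, p1=1, p2=4, p3=4, p4=2) → (p0=0, p1=4, p2=2, p3=4, p4=2)
step 2: fire β:  (p0=0, p1=4, p2=2, p3=4, p4=2) → (p0=3, p1=1, p2=2, p3=4, p4=4)
step 3: fire ε:  (p0=3, p1=1, p2=2, p3=4, p4=4) → (p0=5, p1=2, p2=2, p3=4, p4=1)

(p0=5, p1=2, p2=2, p3=4, p4=1)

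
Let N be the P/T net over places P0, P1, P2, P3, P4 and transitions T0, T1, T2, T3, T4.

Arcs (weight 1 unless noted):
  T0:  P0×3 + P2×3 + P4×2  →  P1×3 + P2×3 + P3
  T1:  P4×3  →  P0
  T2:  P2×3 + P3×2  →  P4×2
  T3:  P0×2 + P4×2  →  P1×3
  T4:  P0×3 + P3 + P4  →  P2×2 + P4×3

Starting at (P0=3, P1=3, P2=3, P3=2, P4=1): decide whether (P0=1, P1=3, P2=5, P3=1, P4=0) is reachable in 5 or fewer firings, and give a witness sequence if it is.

step 1: fire T4:  (P0=3, P1=3, P2=3, P3=2, P4=1) → (P0=0, P1=3, P2=5, P3=1, P4=3)
step 2: fire T1:  (P0=0, P1=3, P2=5, P3=1, P4=3) → (P0=1, P1=3, P2=5, P3=1, P4=0)

YES — reachable via ⟨T4, T1⟩ (2 firings)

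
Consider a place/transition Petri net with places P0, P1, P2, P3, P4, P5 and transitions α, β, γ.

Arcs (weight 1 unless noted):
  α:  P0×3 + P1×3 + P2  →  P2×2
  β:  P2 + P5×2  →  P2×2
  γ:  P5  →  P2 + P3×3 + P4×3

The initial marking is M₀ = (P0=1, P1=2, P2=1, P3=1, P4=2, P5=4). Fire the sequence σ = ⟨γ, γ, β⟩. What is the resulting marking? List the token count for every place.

step 1: fire γ:  (P0=1, P1=2, P2=1, P3=1, P4=2, P5=4) → (P0=1, P1=2, P2=2, P3=4, P4=5, P5=3)
step 2: fire γ:  (P0=1, P1=2, P2=2, P3=4, P4=5, P5=3) → (P0=1, P1=2, P2=3, P3=7, P4=8, P5=2)
step 3: fire β:  (P0=1, P1=2, P2=3, P3=7, P4=8, P5=2) → (P0=1, P1=2, P2=4, P3=7, P4=8, P5=0)

(P0=1, P1=2, P2=4, P3=7, P4=8, P5=0)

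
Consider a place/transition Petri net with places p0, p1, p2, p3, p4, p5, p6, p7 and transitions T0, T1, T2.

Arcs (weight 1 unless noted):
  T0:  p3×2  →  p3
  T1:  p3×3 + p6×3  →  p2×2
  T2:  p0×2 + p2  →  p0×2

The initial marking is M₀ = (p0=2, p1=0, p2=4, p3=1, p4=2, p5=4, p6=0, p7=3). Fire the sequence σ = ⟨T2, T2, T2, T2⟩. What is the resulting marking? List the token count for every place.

step 1: fire T2:  (p0=2, p1=0, p2=4, p3=1, p4=2, p5=4, p6=0, p7=3) → (p0=2, p1=0, p2=3, p3=1, p4=2, p5=4, p6=0, p7=3)
step 2: fire T2:  (p0=2, p1=0, p2=3, p3=1, p4=2, p5=4, p6=0, p7=3) → (p0=2, p1=0, p2=2, p3=1, p4=2, p5=4, p6=0, p7=3)
step 3: fire T2:  (p0=2, p1=0, p2=2, p3=1, p4=2, p5=4, p6=0, p7=3) → (p0=2, p1=0, p2=1, p3=1, p4=2, p5=4, p6=0, p7=3)
step 4: fire T2:  (p0=2, p1=0, p2=1, p3=1, p4=2, p5=4, p6=0, p7=3) → (p0=2, p1=0, p2=0, p3=1, p4=2, p5=4, p6=0, p7=3)

(p0=2, p1=0, p2=0, p3=1, p4=2, p5=4, p6=0, p7=3)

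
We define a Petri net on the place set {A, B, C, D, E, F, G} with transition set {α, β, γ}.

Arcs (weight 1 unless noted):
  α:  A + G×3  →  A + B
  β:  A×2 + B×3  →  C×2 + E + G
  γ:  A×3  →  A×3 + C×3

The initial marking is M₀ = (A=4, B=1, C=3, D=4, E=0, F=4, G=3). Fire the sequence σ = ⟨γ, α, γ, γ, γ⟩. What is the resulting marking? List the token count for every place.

step 1: fire γ:  (A=4, B=1, C=3, D=4, E=0, F=4, G=3) → (A=4, B=1, C=6, D=4, E=0, F=4, G=3)
step 2: fire α:  (A=4, B=1, C=6, D=4, E=0, F=4, G=3) → (A=4, B=2, C=6, D=4, E=0, F=4, G=0)
step 3: fire γ:  (A=4, B=2, C=6, D=4, E=0, F=4, G=0) → (A=4, B=2, C=9, D=4, E=0, F=4, G=0)
step 4: fire γ:  (A=4, B=2, C=9, D=4, E=0, F=4, G=0) → (A=4, B=2, C=12, D=4, E=0, F=4, G=0)
step 5: fire γ:  (A=4, B=2, C=12, D=4, E=0, F=4, G=0) → (A=4, B=2, C=15, D=4, E=0, F=4, G=0)

(A=4, B=2, C=15, D=4, E=0, F=4, G=0)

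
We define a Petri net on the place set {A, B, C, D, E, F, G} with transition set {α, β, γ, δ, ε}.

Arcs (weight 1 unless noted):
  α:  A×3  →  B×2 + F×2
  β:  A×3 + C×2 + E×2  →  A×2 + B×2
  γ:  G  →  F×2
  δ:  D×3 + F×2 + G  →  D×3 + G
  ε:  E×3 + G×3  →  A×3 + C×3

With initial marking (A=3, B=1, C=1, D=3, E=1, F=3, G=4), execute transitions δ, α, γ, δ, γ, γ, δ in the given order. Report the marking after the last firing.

step 1: fire δ:  (A=3, B=1, C=1, D=3, E=1, F=3, G=4) → (A=3, B=1, C=1, D=3, E=1, F=1, G=4)
step 2: fire α:  (A=3, B=1, C=1, D=3, E=1, F=1, G=4) → (A=0, B=3, C=1, D=3, E=1, F=3, G=4)
step 3: fire γ:  (A=0, B=3, C=1, D=3, E=1, F=3, G=4) → (A=0, B=3, C=1, D=3, E=1, F=5, G=3)
step 4: fire δ:  (A=0, B=3, C=1, D=3, E=1, F=5, G=3) → (A=0, B=3, C=1, D=3, E=1, F=3, G=3)
step 5: fire γ:  (A=0, B=3, C=1, D=3, E=1, F=3, G=3) → (A=0, B=3, C=1, D=3, E=1, F=5, G=2)
step 6: fire γ:  (A=0, B=3, C=1, D=3, E=1, F=5, G=2) → (A=0, B=3, C=1, D=3, E=1, F=7, G=1)
step 7: fire δ:  (A=0, B=3, C=1, D=3, E=1, F=7, G=1) → (A=0, B=3, C=1, D=3, E=1, F=5, G=1)

(A=0, B=3, C=1, D=3, E=1, F=5, G=1)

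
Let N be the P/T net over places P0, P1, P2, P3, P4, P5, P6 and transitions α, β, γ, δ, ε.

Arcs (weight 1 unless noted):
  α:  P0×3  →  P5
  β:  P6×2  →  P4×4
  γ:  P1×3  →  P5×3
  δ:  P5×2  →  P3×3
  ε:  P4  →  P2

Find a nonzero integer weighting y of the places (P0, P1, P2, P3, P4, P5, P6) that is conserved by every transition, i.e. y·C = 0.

y = (P0:1, P1:3, P2:0, P3:2, P4:0, P5:3, P6:0)

Incidence matrix C (rows=places, cols=transitions):
        α    β    γ    δ    ε
   P0  -3    0    0    0    0
   P1   0    0   -3    0    0
   P2   0    0    0    0    1
   P3   0    0    0    3    0
   P4   0    4    0    0   -1
   P5   1    0    3   -2    0
   P6   0   -2    0    0    0

Candidate y = [1, 3, 0, 2, 0, 3, 0]; check y·C column-wise:
  col α: 1·-3 + 3·0 + 2·0 + 3·1 = 0
  col β: 1·0 + 3·0 + 2·0 + 0·4 + 3·0 + 0·-2 = 0
  col γ: 1·0 + 3·-3 + 2·0 + 3·3 = 0
  col δ: 1·0 + 3·0 + 2·3 + 3·-2 = 0
  col ε: 1·0 + 3·0 + 0·1 + 2·0 + 0·-1 + 3·0 = 0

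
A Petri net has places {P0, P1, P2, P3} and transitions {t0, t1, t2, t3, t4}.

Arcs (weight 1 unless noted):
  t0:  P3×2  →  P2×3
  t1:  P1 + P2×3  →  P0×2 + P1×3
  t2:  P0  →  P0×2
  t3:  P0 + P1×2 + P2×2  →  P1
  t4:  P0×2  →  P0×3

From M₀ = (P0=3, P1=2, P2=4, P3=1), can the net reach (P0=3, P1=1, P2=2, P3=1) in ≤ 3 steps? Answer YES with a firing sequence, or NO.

YES — reachable via ⟨t2, t3⟩ (2 firings)

step 1: fire t2:  (P0=3, P1=2, P2=4, P3=1) → (P0=4, P1=2, P2=4, P3=1)
step 2: fire t3:  (P0=4, P1=2, P2=4, P3=1) → (P0=3, P1=1, P2=2, P3=1)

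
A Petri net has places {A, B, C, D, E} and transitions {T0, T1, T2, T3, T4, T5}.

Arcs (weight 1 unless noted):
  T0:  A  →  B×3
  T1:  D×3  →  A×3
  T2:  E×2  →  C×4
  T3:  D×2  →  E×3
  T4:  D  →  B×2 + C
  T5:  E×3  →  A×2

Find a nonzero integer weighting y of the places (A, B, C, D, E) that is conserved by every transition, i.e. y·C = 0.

Incidence matrix C (rows=places, cols=transitions):
       T0   T1   T2   T3   T4   T5
    A  -1    3    0    0    0    2
    B   3    0    0    0    2    0
    C   0    0    4    0    1    0
    D   0   -3    0   -2   -1    0
    E   0    0   -2    3    0   -3

Candidate y = [3, 1, 1, 3, 2]; check y·C column-wise:
  col T0: 3·-1 + 1·3 + 1·0 + 3·0 + 2·0 = 0
  col T1: 3·3 + 1·0 + 1·0 + 3·-3 + 2·0 = 0
  col T2: 3·0 + 1·0 + 1·4 + 3·0 + 2·-2 = 0
  col T3: 3·0 + 1·0 + 1·0 + 3·-2 + 2·3 = 0
  col T4: 3·0 + 1·2 + 1·1 + 3·-1 + 2·0 = 0
  col T5: 3·2 + 1·0 + 1·0 + 3·0 + 2·-3 = 0

y = (A:3, B:1, C:1, D:3, E:2)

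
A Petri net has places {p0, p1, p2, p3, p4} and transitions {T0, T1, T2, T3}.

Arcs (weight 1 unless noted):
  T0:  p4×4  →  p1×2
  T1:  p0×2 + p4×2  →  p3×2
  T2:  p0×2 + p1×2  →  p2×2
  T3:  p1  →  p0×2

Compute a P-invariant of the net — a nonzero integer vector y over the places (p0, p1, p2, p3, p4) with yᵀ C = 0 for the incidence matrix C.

Incidence matrix C (rows=places, cols=transitions):
       T0   T1   T2   T3
   p0   0   -2   -2    2
   p1   2    0   -2   -1
   p2   0    0    2    0
   p3   0    2    0    0
   p4  -4   -2    0    0

Candidate y = [1, 2, 3, 2, 1]; check y·C column-wise:
  col T0: 1·0 + 2·2 + 3·0 + 2·0 + 1·-4 = 0
  col T1: 1·-2 + 2·0 + 3·0 + 2·2 + 1·-2 = 0
  col T2: 1·-2 + 2·-2 + 3·2 + 2·0 + 1·0 = 0
  col T3: 1·2 + 2·-1 + 3·0 + 2·0 + 1·0 = 0

y = (p0:1, p1:2, p2:3, p3:2, p4:1)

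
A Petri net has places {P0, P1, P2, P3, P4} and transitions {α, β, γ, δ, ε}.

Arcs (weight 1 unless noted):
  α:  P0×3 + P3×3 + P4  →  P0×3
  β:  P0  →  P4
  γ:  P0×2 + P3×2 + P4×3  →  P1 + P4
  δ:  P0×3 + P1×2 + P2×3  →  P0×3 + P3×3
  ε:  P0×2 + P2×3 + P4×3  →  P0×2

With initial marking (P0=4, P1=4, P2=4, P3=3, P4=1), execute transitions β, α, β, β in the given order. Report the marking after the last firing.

(P0=1, P1=4, P2=4, P3=0, P4=3)

step 1: fire β:  (P0=4, P1=4, P2=4, P3=3, P4=1) → (P0=3, P1=4, P2=4, P3=3, P4=2)
step 2: fire α:  (P0=3, P1=4, P2=4, P3=3, P4=2) → (P0=3, P1=4, P2=4, P3=0, P4=1)
step 3: fire β:  (P0=3, P1=4, P2=4, P3=0, P4=1) → (P0=2, P1=4, P2=4, P3=0, P4=2)
step 4: fire β:  (P0=2, P1=4, P2=4, P3=0, P4=2) → (P0=1, P1=4, P2=4, P3=0, P4=3)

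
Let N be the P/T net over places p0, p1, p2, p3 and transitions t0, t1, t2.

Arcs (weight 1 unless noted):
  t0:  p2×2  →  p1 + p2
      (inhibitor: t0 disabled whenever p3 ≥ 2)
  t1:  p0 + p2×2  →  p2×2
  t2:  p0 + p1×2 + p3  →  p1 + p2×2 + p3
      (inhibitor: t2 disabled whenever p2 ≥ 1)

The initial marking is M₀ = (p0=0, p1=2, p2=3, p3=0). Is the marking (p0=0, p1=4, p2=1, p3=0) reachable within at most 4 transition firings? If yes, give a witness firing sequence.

YES — reachable via ⟨t0, t0⟩ (2 firings)

step 1: fire t0:  (p0=0, p1=2, p2=3, p3=0) → (p0=0, p1=3, p2=2, p3=0)
step 2: fire t0:  (p0=0, p1=3, p2=2, p3=0) → (p0=0, p1=4, p2=1, p3=0)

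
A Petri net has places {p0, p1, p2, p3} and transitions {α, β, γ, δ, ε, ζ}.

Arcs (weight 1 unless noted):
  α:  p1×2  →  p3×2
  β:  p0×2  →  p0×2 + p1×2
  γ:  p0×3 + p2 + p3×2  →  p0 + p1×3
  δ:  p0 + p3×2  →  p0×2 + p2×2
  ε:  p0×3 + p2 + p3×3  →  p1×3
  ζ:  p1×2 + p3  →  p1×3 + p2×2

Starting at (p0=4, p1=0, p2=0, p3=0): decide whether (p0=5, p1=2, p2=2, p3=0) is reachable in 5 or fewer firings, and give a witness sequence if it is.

step 1: fire β:  (p0=4, p1=0, p2=0, p3=0) → (p0=4, p1=2, p2=0, p3=0)
step 2: fire α:  (p0=4, p1=2, p2=0, p3=0) → (p0=4, p1=0, p2=0, p3=2)
step 3: fire β:  (p0=4, p1=0, p2=0, p3=2) → (p0=4, p1=2, p2=0, p3=2)
step 4: fire δ:  (p0=4, p1=2, p2=0, p3=2) → (p0=5, p1=2, p2=2, p3=0)

YES — reachable via ⟨β, α, β, δ⟩ (4 firings)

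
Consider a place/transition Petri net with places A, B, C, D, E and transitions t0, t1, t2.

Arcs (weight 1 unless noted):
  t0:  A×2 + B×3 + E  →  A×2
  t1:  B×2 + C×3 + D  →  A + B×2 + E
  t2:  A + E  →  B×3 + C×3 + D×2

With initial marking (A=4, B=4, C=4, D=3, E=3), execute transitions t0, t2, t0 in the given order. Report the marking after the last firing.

(A=3, B=1, C=7, D=5, E=0)

step 1: fire t0:  (A=4, B=4, C=4, D=3, E=3) → (A=4, B=1, C=4, D=3, E=2)
step 2: fire t2:  (A=4, B=1, C=4, D=3, E=2) → (A=3, B=4, C=7, D=5, E=1)
step 3: fire t0:  (A=3, B=4, C=7, D=5, E=1) → (A=3, B=1, C=7, D=5, E=0)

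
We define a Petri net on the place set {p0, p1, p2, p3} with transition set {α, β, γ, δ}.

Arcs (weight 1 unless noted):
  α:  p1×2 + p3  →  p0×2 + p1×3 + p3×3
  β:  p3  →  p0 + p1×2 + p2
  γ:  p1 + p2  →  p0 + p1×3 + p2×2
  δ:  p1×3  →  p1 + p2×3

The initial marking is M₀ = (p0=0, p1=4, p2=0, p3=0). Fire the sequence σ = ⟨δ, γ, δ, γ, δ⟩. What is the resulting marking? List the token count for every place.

step 1: fire δ:  (p0=0, p1=4, p2=0, p3=0) → (p0=0, p1=2, p2=3, p3=0)
step 2: fire γ:  (p0=0, p1=2, p2=3, p3=0) → (p0=1, p1=4, p2=4, p3=0)
step 3: fire δ:  (p0=1, p1=4, p2=4, p3=0) → (p0=1, p1=2, p2=7, p3=0)
step 4: fire γ:  (p0=1, p1=2, p2=7, p3=0) → (p0=2, p1=4, p2=8, p3=0)
step 5: fire δ:  (p0=2, p1=4, p2=8, p3=0) → (p0=2, p1=2, p2=11, p3=0)

(p0=2, p1=2, p2=11, p3=0)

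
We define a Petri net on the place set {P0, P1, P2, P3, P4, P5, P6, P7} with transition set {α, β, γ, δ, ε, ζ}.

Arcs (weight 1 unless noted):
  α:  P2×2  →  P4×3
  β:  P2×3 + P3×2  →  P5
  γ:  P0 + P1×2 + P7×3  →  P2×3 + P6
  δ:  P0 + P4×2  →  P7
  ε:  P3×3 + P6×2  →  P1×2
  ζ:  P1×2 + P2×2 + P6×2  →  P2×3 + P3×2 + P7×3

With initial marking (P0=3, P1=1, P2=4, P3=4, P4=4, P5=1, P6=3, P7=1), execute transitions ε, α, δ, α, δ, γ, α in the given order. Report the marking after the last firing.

step 1: fire ε:  (P0=3, P1=1, P2=4, P3=4, P4=4, P5=1, P6=3, P7=1) → (P0=3, P1=3, P2=4, P3=1, P4=4, P5=1, P6=1, P7=1)
step 2: fire α:  (P0=3, P1=3, P2=4, P3=1, P4=4, P5=1, P6=1, P7=1) → (P0=3, P1=3, P2=2, P3=1, P4=7, P5=1, P6=1, P7=1)
step 3: fire δ:  (P0=3, P1=3, P2=2, P3=1, P4=7, P5=1, P6=1, P7=1) → (P0=2, P1=3, P2=2, P3=1, P4=5, P5=1, P6=1, P7=2)
step 4: fire α:  (P0=2, P1=3, P2=2, P3=1, P4=5, P5=1, P6=1, P7=2) → (P0=2, P1=3, P2=0, P3=1, P4=8, P5=1, P6=1, P7=2)
step 5: fire δ:  (P0=2, P1=3, P2=0, P3=1, P4=8, P5=1, P6=1, P7=2) → (P0=1, P1=3, P2=0, P3=1, P4=6, P5=1, P6=1, P7=3)
step 6: fire γ:  (P0=1, P1=3, P2=0, P3=1, P4=6, P5=1, P6=1, P7=3) → (P0=0, P1=1, P2=3, P3=1, P4=6, P5=1, P6=2, P7=0)
step 7: fire α:  (P0=0, P1=1, P2=3, P3=1, P4=6, P5=1, P6=2, P7=0) → (P0=0, P1=1, P2=1, P3=1, P4=9, P5=1, P6=2, P7=0)

(P0=0, P1=1, P2=1, P3=1, P4=9, P5=1, P6=2, P7=0)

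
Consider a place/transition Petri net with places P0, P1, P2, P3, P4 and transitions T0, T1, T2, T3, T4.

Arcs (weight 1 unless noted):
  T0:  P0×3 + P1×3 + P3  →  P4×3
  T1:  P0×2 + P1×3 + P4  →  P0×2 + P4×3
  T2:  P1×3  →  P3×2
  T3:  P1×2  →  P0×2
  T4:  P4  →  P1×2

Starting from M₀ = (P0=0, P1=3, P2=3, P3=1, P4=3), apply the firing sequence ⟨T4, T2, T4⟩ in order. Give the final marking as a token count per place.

step 1: fire T4:  (P0=0, P1=3, P2=3, P3=1, P4=3) → (P0=0, P1=5, P2=3, P3=1, P4=2)
step 2: fire T2:  (P0=0, P1=5, P2=3, P3=1, P4=2) → (P0=0, P1=2, P2=3, P3=3, P4=2)
step 3: fire T4:  (P0=0, P1=2, P2=3, P3=3, P4=2) → (P0=0, P1=4, P2=3, P3=3, P4=1)

(P0=0, P1=4, P2=3, P3=3, P4=1)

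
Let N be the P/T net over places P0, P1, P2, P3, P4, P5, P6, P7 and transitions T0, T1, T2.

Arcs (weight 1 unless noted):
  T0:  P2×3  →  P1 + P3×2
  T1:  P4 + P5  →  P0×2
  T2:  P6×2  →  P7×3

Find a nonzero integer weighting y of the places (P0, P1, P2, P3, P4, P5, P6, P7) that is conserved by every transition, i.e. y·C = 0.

Incidence matrix C (rows=places, cols=transitions):
       T0   T1   T2
   P0   0    2    0
   P1   1    0    0
   P2  -3    0    0
   P3   2    0    0
   P4   0   -1    0
   P5   0   -1    0
   P6   0    0   -2
   P7   0    0    3

Candidate y = [0, 3, 1, 0, 0, 0, 0, 0]; check y·C column-wise:
  col T0: 3·1 + 1·-3 + 0·2 = 0
  col T1: 0·2 + 3·0 + 1·0 + 0·-1 + 0·-1 = 0
  col T2: 3·0 + 1·0 + 0·-2 + 0·3 = 0

y = (P0:0, P1:3, P2:1, P3:0, P4:0, P5:0, P6:0, P7:0)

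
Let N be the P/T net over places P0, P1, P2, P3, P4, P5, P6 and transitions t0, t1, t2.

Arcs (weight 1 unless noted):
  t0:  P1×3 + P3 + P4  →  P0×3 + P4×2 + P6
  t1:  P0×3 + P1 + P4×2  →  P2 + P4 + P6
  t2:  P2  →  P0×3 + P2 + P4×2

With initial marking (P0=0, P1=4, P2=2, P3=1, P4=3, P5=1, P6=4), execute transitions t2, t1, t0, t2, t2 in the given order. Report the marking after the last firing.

(P0=9, P1=0, P2=3, P3=0, P4=9, P5=1, P6=6)

step 1: fire t2:  (P0=0, P1=4, P2=2, P3=1, P4=3, P5=1, P6=4) → (P0=3, P1=4, P2=2, P3=1, P4=5, P5=1, P6=4)
step 2: fire t1:  (P0=3, P1=4, P2=2, P3=1, P4=5, P5=1, P6=4) → (P0=0, P1=3, P2=3, P3=1, P4=4, P5=1, P6=5)
step 3: fire t0:  (P0=0, P1=3, P2=3, P3=1, P4=4, P5=1, P6=5) → (P0=3, P1=0, P2=3, P3=0, P4=5, P5=1, P6=6)
step 4: fire t2:  (P0=3, P1=0, P2=3, P3=0, P4=5, P5=1, P6=6) → (P0=6, P1=0, P2=3, P3=0, P4=7, P5=1, P6=6)
step 5: fire t2:  (P0=6, P1=0, P2=3, P3=0, P4=7, P5=1, P6=6) → (P0=9, P1=0, P2=3, P3=0, P4=9, P5=1, P6=6)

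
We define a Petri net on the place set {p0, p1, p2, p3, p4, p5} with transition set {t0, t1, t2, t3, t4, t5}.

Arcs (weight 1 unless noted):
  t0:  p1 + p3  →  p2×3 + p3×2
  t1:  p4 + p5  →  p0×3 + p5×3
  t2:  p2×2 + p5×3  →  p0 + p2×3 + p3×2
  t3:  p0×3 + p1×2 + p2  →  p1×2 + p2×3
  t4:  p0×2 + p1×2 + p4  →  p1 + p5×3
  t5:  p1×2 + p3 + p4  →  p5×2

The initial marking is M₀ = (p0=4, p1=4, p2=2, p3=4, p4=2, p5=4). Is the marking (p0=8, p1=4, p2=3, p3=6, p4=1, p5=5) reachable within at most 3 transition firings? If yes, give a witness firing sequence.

NO — not reachable within 3 firings

depth 0: 1 marking
depth 1: 7 markings reached so far
depth 2: 25 markings reached so far
depth 3: 59 markings reached so far
target is not among the 59 markings reachable within 3 steps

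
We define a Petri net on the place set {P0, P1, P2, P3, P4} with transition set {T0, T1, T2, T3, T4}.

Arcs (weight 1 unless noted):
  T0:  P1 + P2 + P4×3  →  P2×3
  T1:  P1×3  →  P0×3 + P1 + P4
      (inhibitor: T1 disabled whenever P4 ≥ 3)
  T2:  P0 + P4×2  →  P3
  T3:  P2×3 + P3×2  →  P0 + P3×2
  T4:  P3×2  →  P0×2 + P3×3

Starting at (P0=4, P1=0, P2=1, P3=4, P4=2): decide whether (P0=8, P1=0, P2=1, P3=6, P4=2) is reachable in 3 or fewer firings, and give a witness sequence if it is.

step 1: fire T4:  (P0=4, P1=0, P2=1, P3=4, P4=2) → (P0=6, P1=0, P2=1, P3=5, P4=2)
step 2: fire T4:  (P0=6, P1=0, P2=1, P3=5, P4=2) → (P0=8, P1=0, P2=1, P3=6, P4=2)

YES — reachable via ⟨T4, T4⟩ (2 firings)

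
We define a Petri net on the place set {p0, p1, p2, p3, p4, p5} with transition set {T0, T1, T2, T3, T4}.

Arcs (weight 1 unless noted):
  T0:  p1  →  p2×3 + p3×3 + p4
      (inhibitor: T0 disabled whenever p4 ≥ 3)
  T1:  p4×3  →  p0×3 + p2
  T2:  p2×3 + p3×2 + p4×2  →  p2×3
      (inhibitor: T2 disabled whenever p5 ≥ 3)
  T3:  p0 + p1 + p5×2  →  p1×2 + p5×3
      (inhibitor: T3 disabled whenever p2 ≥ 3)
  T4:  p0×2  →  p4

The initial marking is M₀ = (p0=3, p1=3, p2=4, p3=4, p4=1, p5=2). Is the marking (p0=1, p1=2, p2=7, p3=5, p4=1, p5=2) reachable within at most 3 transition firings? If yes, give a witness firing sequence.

step 1: fire T0:  (p0=3, p1=3, p2=4, p3=4, p4=1, p5=2) → (p0=3, p1=2, p2=7, p3=7, p4=2, p5=2)
step 2: fire T2:  (p0=3, p1=2, p2=7, p3=7, p4=2, p5=2) → (p0=3, p1=2, p2=7, p3=5, p4=0, p5=2)
step 3: fire T4:  (p0=3, p1=2, p2=7, p3=5, p4=0, p5=2) → (p0=1, p1=2, p2=7, p3=5, p4=1, p5=2)

YES — reachable via ⟨T0, T2, T4⟩ (3 firings)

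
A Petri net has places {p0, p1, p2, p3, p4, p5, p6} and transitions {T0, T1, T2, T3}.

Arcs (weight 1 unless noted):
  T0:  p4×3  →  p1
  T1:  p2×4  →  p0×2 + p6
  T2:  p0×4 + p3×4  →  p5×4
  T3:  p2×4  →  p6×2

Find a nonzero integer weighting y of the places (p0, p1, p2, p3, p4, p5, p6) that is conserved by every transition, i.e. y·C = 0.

y = (p0:0, p1:3, p2:0, p3:0, p4:1, p5:0, p6:0)

Incidence matrix C (rows=places, cols=transitions):
       T0   T1   T2   T3
   p0   0    2   -4    0
   p1   1    0    0    0
   p2   0   -4    0   -4
   p3   0    0   -4    0
   p4  -3    0    0    0
   p5   0    0    4    0
   p6   0    1    0    2

Candidate y = [0, 3, 0, 0, 1, 0, 0]; check y·C column-wise:
  col T0: 3·1 + 1·-3 = 0
  col T1: 0·2 + 3·0 + 0·-4 + 1·0 + 0·1 = 0
  col T2: 0·-4 + 3·0 + 0·-4 + 1·0 + 0·4 = 0
  col T3: 3·0 + 0·-4 + 1·0 + 0·2 = 0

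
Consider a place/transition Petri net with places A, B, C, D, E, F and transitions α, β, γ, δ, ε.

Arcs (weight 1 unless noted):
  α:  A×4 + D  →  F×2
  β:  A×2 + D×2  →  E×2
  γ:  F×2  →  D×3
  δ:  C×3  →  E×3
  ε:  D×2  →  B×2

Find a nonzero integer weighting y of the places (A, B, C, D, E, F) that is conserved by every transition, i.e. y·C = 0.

y = (A:1, B:2, C:3, D:2, E:3, F:3)

Incidence matrix C (rows=places, cols=transitions):
        α    β    γ    δ    ε
    A  -4   -2    0    0    0
    B   0    0    0    0    2
    C   0    0    0   -3    0
    D  -1   -2    3    0   -2
    E   0    2    0    3    0
    F   2    0   -2    0    0

Candidate y = [1, 2, 3, 2, 3, 3]; check y·C column-wise:
  col α: 1·-4 + 2·0 + 3·0 + 2·-1 + 3·0 + 3·2 = 0
  col β: 1·-2 + 2·0 + 3·0 + 2·-2 + 3·2 + 3·0 = 0
  col γ: 1·0 + 2·0 + 3·0 + 2·3 + 3·0 + 3·-2 = 0
  col δ: 1·0 + 2·0 + 3·-3 + 2·0 + 3·3 + 3·0 = 0
  col ε: 1·0 + 2·2 + 3·0 + 2·-2 + 3·0 + 3·0 = 0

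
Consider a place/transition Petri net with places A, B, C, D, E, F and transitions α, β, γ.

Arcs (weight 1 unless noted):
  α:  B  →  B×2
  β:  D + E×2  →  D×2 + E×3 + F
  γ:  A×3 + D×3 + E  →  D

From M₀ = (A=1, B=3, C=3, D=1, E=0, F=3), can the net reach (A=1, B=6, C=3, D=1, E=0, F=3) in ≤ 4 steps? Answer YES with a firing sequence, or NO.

YES — reachable via ⟨α, α, α⟩ (3 firings)

step 1: fire α:  (A=1, B=3, C=3, D=1, E=0, F=3) → (A=1, B=4, C=3, D=1, E=0, F=3)
step 2: fire α:  (A=1, B=4, C=3, D=1, E=0, F=3) → (A=1, B=5, C=3, D=1, E=0, F=3)
step 3: fire α:  (A=1, B=5, C=3, D=1, E=0, F=3) → (A=1, B=6, C=3, D=1, E=0, F=3)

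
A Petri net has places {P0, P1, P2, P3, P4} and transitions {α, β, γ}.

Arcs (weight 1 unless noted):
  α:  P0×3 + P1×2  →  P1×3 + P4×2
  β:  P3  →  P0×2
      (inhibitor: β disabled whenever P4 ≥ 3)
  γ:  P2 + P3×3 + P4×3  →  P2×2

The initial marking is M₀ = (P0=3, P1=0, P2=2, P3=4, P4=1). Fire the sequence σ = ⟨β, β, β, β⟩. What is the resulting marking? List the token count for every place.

(P0=11, P1=0, P2=2, P3=0, P4=1)

step 1: fire β:  (P0=3, P1=0, P2=2, P3=4, P4=1) → (P0=5, P1=0, P2=2, P3=3, P4=1)
step 2: fire β:  (P0=5, P1=0, P2=2, P3=3, P4=1) → (P0=7, P1=0, P2=2, P3=2, P4=1)
step 3: fire β:  (P0=7, P1=0, P2=2, P3=2, P4=1) → (P0=9, P1=0, P2=2, P3=1, P4=1)
step 4: fire β:  (P0=9, P1=0, P2=2, P3=1, P4=1) → (P0=11, P1=0, P2=2, P3=0, P4=1)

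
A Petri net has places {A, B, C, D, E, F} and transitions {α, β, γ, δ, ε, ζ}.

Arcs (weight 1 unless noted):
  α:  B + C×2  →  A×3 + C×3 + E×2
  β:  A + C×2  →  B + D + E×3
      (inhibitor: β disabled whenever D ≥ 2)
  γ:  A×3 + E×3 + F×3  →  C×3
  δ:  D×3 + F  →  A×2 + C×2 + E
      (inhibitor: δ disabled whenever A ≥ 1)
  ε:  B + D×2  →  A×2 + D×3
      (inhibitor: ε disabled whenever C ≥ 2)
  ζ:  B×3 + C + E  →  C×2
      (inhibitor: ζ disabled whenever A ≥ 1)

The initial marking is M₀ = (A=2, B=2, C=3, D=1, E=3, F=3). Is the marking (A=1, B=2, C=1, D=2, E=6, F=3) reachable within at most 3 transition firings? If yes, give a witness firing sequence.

NO — not reachable within 3 firings

depth 0: 1 marking
depth 1: 3 markings reached so far
depth 2: 7 markings reached so far
depth 3: 12 markings reached so far
target is not among the 12 markings reachable within 3 steps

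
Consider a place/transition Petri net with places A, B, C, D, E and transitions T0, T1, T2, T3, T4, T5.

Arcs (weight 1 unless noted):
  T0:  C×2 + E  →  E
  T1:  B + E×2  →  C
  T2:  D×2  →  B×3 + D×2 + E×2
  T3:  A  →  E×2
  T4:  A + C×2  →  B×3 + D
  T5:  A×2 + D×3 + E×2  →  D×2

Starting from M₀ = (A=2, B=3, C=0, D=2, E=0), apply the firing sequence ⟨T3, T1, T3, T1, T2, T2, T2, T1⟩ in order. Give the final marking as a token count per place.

step 1: fire T3:  (A=2, B=3, C=0, D=2, E=0) → (A=1, B=3, C=0, D=2, E=2)
step 2: fire T1:  (A=1, B=3, C=0, D=2, E=2) → (A=1, B=2, C=1, D=2, E=0)
step 3: fire T3:  (A=1, B=2, C=1, D=2, E=0) → (A=0, B=2, C=1, D=2, E=2)
step 4: fire T1:  (A=0, B=2, C=1, D=2, E=2) → (A=0, B=1, C=2, D=2, E=0)
step 5: fire T2:  (A=0, B=1, C=2, D=2, E=0) → (A=0, B=4, C=2, D=2, E=2)
step 6: fire T2:  (A=0, B=4, C=2, D=2, E=2) → (A=0, B=7, C=2, D=2, E=4)
step 7: fire T2:  (A=0, B=7, C=2, D=2, E=4) → (A=0, B=10, C=2, D=2, E=6)
step 8: fire T1:  (A=0, B=10, C=2, D=2, E=6) → (A=0, B=9, C=3, D=2, E=4)

(A=0, B=9, C=3, D=2, E=4)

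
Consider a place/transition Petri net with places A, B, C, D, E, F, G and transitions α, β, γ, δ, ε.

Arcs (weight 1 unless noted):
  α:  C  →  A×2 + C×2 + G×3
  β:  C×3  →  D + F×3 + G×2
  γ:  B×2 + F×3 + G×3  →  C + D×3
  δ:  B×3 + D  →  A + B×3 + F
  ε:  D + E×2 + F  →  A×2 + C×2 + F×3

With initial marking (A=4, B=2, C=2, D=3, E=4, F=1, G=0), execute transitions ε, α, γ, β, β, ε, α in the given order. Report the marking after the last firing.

(A=12, B=0, C=3, D=6, E=0, F=8, G=7)

step 1: fire ε:  (A=4, B=2, C=2, D=3, E=4, F=1, G=0) → (A=6, B=2, C=4, D=2, E=2, F=3, G=0)
step 2: fire α:  (A=6, B=2, C=4, D=2, E=2, F=3, G=0) → (A=8, B=2, C=5, D=2, E=2, F=3, G=3)
step 3: fire γ:  (A=8, B=2, C=5, D=2, E=2, F=3, G=3) → (A=8, B=0, C=6, D=5, E=2, F=0, G=0)
step 4: fire β:  (A=8, B=0, C=6, D=5, E=2, F=0, G=0) → (A=8, B=0, C=3, D=6, E=2, F=3, G=2)
step 5: fire β:  (A=8, B=0, C=3, D=6, E=2, F=3, G=2) → (A=8, B=0, C=0, D=7, E=2, F=6, G=4)
step 6: fire ε:  (A=8, B=0, C=0, D=7, E=2, F=6, G=4) → (A=10, B=0, C=2, D=6, E=0, F=8, G=4)
step 7: fire α:  (A=10, B=0, C=2, D=6, E=0, F=8, G=4) → (A=12, B=0, C=3, D=6, E=0, F=8, G=7)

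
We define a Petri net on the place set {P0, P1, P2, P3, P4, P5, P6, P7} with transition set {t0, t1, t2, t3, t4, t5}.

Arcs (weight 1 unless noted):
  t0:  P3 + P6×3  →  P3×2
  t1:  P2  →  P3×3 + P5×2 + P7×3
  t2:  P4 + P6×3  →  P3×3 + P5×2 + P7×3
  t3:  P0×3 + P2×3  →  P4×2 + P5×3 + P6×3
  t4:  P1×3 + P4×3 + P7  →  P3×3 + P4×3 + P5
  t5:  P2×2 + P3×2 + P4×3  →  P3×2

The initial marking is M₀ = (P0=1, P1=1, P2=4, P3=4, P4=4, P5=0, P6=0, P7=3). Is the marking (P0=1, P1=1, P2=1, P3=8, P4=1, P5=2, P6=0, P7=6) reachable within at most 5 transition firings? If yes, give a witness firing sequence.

NO — not reachable within 5 firings

depth 0: 1 marking
depth 1: 3 markings reached so far
depth 2: 5 markings reached so far
depth 3: 7 markings reached so far
depth 4: 8 markings reached so far
depth 5: 8 markings reached so far
(frontier empty at depth 5; search complete)
target is not among the 8 markings reachable within 5 steps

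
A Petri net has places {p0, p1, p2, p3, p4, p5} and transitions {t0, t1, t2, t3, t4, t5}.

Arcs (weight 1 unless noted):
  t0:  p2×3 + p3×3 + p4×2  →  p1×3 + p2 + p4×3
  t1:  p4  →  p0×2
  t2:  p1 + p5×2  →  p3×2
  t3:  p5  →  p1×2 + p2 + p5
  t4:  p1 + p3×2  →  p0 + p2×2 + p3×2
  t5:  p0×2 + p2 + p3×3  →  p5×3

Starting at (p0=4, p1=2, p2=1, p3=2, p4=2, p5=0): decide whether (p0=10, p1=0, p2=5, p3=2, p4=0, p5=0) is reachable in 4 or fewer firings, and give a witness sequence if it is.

step 1: fire t1:  (p0=4, p1=2, p2=1, p3=2, p4=2, p5=0) → (p0=6, p1=2, p2=1, p3=2, p4=1, p5=0)
step 2: fire t1:  (p0=6, p1=2, p2=1, p3=2, p4=1, p5=0) → (p0=8, p1=2, p2=1, p3=2, p4=0, p5=0)
step 3: fire t4:  (p0=8, p1=2, p2=1, p3=2, p4=0, p5=0) → (p0=9, p1=1, p2=3, p3=2, p4=0, p5=0)
step 4: fire t4:  (p0=9, p1=1, p2=3, p3=2, p4=0, p5=0) → (p0=10, p1=0, p2=5, p3=2, p4=0, p5=0)

YES — reachable via ⟨t1, t1, t4, t4⟩ (4 firings)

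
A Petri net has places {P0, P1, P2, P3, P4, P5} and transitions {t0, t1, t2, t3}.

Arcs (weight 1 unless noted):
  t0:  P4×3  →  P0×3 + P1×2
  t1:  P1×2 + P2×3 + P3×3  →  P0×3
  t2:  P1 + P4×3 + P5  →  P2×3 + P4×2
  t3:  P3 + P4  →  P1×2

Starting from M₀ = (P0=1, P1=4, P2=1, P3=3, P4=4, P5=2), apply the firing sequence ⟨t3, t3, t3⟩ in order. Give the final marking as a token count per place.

step 1: fire t3:  (P0=1, P1=4, P2=1, P3=3, P4=4, P5=2) → (P0=1, P1=6, P2=1, P3=2, P4=3, P5=2)
step 2: fire t3:  (P0=1, P1=6, P2=1, P3=2, P4=3, P5=2) → (P0=1, P1=8, P2=1, P3=1, P4=2, P5=2)
step 3: fire t3:  (P0=1, P1=8, P2=1, P3=1, P4=2, P5=2) → (P0=1, P1=10, P2=1, P3=0, P4=1, P5=2)

(P0=1, P1=10, P2=1, P3=0, P4=1, P5=2)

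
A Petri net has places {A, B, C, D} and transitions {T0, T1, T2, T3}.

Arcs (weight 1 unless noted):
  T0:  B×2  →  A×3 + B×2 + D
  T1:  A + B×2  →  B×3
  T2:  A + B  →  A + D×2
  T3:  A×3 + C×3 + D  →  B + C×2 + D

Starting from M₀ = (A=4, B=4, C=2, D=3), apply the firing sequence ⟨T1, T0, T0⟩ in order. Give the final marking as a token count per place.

(A=9, B=5, C=2, D=5)

step 1: fire T1:  (A=4, B=4, C=2, D=3) → (A=3, B=5, C=2, D=3)
step 2: fire T0:  (A=3, B=5, C=2, D=3) → (A=6, B=5, C=2, D=4)
step 3: fire T0:  (A=6, B=5, C=2, D=4) → (A=9, B=5, C=2, D=5)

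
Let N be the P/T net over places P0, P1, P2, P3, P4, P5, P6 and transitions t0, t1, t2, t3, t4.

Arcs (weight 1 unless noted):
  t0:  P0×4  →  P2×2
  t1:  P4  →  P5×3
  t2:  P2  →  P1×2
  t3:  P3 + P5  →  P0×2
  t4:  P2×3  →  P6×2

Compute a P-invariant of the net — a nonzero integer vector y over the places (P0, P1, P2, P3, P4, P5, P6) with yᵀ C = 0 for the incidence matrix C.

Incidence matrix C (rows=places, cols=transitions):
       t0   t1   t2   t3   t4
   P0  -4    0    0    2    0
   P1   0    0    2    0    0
   P2   2    0   -1    0   -3
   P3   0    0    0   -1    0
   P4   0   -1    0    0    0
   P5   0    3    0   -1    0
   P6   0    0    0    0    2

Candidate y = [0, 0, 0, 1, -3, -1, 0]; check y·C column-wise:
  col t0: 0·-4 + 0·2 + 1·0 + -3·0 + -1·0 = 0
  col t1: 1·0 + -3·-1 + -1·3 = 0
  col t2: 0·2 + 0·-1 + 1·0 + -3·0 + -1·0 = 0
  col t3: 0·2 + 1·-1 + -3·0 + -1·-1 = 0
  col t4: 0·-3 + 1·0 + -3·0 + -1·0 + 0·2 = 0

y = (P0:0, P1:0, P2:0, P3:1, P4:-3, P5:-1, P6:0)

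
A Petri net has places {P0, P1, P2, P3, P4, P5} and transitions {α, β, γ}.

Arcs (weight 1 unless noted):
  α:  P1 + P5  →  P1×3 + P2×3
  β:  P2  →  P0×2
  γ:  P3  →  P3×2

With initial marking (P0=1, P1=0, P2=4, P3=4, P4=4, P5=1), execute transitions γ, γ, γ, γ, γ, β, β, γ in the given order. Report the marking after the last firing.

step 1: fire γ:  (P0=1, P1=0, P2=4, P3=4, P4=4, P5=1) → (P0=1, P1=0, P2=4, P3=5, P4=4, P5=1)
step 2: fire γ:  (P0=1, P1=0, P2=4, P3=5, P4=4, P5=1) → (P0=1, P1=0, P2=4, P3=6, P4=4, P5=1)
step 3: fire γ:  (P0=1, P1=0, P2=4, P3=6, P4=4, P5=1) → (P0=1, P1=0, P2=4, P3=7, P4=4, P5=1)
step 4: fire γ:  (P0=1, P1=0, P2=4, P3=7, P4=4, P5=1) → (P0=1, P1=0, P2=4, P3=8, P4=4, P5=1)
step 5: fire γ:  (P0=1, P1=0, P2=4, P3=8, P4=4, P5=1) → (P0=1, P1=0, P2=4, P3=9, P4=4, P5=1)
step 6: fire β:  (P0=1, P1=0, P2=4, P3=9, P4=4, P5=1) → (P0=3, P1=0, P2=3, P3=9, P4=4, P5=1)
step 7: fire β:  (P0=3, P1=0, P2=3, P3=9, P4=4, P5=1) → (P0=5, P1=0, P2=2, P3=9, P4=4, P5=1)
step 8: fire γ:  (P0=5, P1=0, P2=2, P3=9, P4=4, P5=1) → (P0=5, P1=0, P2=2, P3=10, P4=4, P5=1)

(P0=5, P1=0, P2=2, P3=10, P4=4, P5=1)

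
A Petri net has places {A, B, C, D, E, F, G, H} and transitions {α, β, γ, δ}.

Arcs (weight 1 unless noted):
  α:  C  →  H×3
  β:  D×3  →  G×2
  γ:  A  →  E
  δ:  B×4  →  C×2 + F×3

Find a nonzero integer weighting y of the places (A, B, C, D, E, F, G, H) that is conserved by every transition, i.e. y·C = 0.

Incidence matrix C (rows=places, cols=transitions):
        α    β    γ    δ
    A   0    0   -1    0
    B   0    0    0   -4
    C  -1    0    0    2
    D   0   -3    0    0
    E   0    0    1    0
    F   0    0    0    3
    G   0    2    0    0
    H   3    0    0    0

Candidate y = [1, 0, 0, 0, 1, 0, 0, 0]; check y·C column-wise:
  col α: 1·0 + 0·-1 + 1·0 + 0·3 = 0
  col β: 1·0 + 0·-3 + 1·0 + 0·2 = 0
  col γ: 1·-1 + 1·1 = 0
  col δ: 1·0 + 0·-4 + 0·2 + 1·0 + 0·3 = 0

y = (A:1, B:0, C:0, D:0, E:1, F:0, G:0, H:0)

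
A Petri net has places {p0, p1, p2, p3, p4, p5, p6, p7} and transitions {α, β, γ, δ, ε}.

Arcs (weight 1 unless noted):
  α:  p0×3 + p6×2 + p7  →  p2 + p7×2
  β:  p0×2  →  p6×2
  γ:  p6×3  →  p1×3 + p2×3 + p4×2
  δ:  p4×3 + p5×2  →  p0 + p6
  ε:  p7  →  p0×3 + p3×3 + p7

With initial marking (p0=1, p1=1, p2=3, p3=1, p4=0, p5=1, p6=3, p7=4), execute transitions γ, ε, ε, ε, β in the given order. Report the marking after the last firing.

(p0=8, p1=4, p2=6, p3=10, p4=2, p5=1, p6=2, p7=4)

step 1: fire γ:  (p0=1, p1=1, p2=3, p3=1, p4=0, p5=1, p6=3, p7=4) → (p0=1, p1=4, p2=6, p3=1, p4=2, p5=1, p6=0, p7=4)
step 2: fire ε:  (p0=1, p1=4, p2=6, p3=1, p4=2, p5=1, p6=0, p7=4) → (p0=4, p1=4, p2=6, p3=4, p4=2, p5=1, p6=0, p7=4)
step 3: fire ε:  (p0=4, p1=4, p2=6, p3=4, p4=2, p5=1, p6=0, p7=4) → (p0=7, p1=4, p2=6, p3=7, p4=2, p5=1, p6=0, p7=4)
step 4: fire ε:  (p0=7, p1=4, p2=6, p3=7, p4=2, p5=1, p6=0, p7=4) → (p0=10, p1=4, p2=6, p3=10, p4=2, p5=1, p6=0, p7=4)
step 5: fire β:  (p0=10, p1=4, p2=6, p3=10, p4=2, p5=1, p6=0, p7=4) → (p0=8, p1=4, p2=6, p3=10, p4=2, p5=1, p6=2, p7=4)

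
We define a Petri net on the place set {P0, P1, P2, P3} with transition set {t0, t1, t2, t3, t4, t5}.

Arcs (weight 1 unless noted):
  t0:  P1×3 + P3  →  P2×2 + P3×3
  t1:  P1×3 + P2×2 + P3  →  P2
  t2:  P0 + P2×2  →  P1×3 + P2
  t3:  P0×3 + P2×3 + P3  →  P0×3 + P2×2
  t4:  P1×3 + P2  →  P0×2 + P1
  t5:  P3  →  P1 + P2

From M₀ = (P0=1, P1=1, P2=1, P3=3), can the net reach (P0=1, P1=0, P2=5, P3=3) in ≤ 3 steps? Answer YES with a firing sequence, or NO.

step 1: fire t5:  (P0=1, P1=1, P2=1, P3=3) → (P0=1, P1=2, P2=2, P3=2)
step 2: fire t5:  (P0=1, P1=2, P2=2, P3=2) → (P0=1, P1=3, P2=3, P3=1)
step 3: fire t0:  (P0=1, P1=3, P2=3, P3=1) → (P0=1, P1=0, P2=5, P3=3)

YES — reachable via ⟨t5, t5, t0⟩ (3 firings)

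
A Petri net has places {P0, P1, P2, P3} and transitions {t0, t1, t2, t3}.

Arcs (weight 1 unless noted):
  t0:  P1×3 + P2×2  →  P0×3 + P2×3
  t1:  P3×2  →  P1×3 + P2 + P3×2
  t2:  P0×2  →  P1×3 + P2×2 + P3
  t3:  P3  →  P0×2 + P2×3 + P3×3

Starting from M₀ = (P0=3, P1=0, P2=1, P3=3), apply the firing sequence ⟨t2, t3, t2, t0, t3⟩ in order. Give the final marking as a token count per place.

step 1: fire t2:  (P0=3, P1=0, P2=1, P3=3) → (P0=1, P1=3, P2=3, P3=4)
step 2: fire t3:  (P0=1, P1=3, P2=3, P3=4) → (P0=3, P1=3, P2=6, P3=6)
step 3: fire t2:  (P0=3, P1=3, P2=6, P3=6) → (P0=1, P1=6, P2=8, P3=7)
step 4: fire t0:  (P0=1, P1=6, P2=8, P3=7) → (P0=4, P1=3, P2=9, P3=7)
step 5: fire t3:  (P0=4, P1=3, P2=9, P3=7) → (P0=6, P1=3, P2=12, P3=9)

(P0=6, P1=3, P2=12, P3=9)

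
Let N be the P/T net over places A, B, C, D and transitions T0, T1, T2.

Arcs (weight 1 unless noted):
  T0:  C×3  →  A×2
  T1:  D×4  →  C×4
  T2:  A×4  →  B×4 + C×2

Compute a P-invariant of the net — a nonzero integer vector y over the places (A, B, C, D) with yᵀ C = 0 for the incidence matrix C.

y = (A:3, B:2, C:2, D:2)

Incidence matrix C (rows=places, cols=transitions):
       T0   T1   T2
    A   2    0   -4
    B   0    0    4
    C  -3    4    2
    D   0   -4    0

Candidate y = [3, 2, 2, 2]; check y·C column-wise:
  col T0: 3·2 + 2·0 + 2·-3 + 2·0 = 0
  col T1: 3·0 + 2·0 + 2·4 + 2·-4 = 0
  col T2: 3·-4 + 2·4 + 2·2 + 2·0 = 0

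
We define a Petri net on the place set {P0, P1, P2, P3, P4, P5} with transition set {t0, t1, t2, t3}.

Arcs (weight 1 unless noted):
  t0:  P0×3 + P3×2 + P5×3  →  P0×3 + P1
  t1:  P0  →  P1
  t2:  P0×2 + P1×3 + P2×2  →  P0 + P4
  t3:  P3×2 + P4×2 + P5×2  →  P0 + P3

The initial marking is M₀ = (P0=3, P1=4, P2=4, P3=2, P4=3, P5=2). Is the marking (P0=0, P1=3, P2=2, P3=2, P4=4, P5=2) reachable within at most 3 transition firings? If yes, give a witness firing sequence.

YES — reachable via ⟨t1, t2, t1⟩ (3 firings)

step 1: fire t1:  (P0=3, P1=4, P2=4, P3=2, P4=3, P5=2) → (P0=2, P1=5, P2=4, P3=2, P4=3, P5=2)
step 2: fire t2:  (P0=2, P1=5, P2=4, P3=2, P4=3, P5=2) → (P0=1, P1=2, P2=2, P3=2, P4=4, P5=2)
step 3: fire t1:  (P0=1, P1=2, P2=2, P3=2, P4=4, P5=2) → (P0=0, P1=3, P2=2, P3=2, P4=4, P5=2)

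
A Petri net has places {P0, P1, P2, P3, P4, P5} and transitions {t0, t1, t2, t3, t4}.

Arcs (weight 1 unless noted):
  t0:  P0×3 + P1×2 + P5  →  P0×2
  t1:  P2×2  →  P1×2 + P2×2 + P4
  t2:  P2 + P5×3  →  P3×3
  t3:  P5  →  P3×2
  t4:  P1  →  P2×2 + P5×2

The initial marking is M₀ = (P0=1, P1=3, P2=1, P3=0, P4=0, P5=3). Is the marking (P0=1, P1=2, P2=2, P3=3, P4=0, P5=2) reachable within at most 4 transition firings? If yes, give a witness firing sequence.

step 1: fire t2:  (P0=1, P1=3, P2=1, P3=0, P4=0, P5=3) → (P0=1, P1=3, P2=0, P3=3, P4=0, P5=0)
step 2: fire t4:  (P0=1, P1=3, P2=0, P3=3, P4=0, P5=0) → (P0=1, P1=2, P2=2, P3=3, P4=0, P5=2)

YES — reachable via ⟨t2, t4⟩ (2 firings)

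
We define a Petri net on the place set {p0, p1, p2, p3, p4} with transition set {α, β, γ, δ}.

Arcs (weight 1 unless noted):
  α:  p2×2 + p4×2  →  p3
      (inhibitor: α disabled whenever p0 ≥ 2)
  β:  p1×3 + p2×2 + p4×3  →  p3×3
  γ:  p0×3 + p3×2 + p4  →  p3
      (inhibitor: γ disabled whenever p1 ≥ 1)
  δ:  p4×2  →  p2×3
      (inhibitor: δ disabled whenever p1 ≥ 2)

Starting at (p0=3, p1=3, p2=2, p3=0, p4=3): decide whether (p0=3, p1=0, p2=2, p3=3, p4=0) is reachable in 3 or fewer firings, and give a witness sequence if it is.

NO — not reachable within 3 firings

depth 0: 1 marking
depth 1: 2 markings reached so far
depth 2: 2 markings reached so far
(frontier empty at depth 2; search complete)
target is not among the 2 markings reachable within 3 steps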